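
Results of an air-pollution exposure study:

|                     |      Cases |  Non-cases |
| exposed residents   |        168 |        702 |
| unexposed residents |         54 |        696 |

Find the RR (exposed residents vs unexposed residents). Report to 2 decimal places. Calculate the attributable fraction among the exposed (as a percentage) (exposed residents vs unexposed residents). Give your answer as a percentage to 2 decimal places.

risk, exposed residents = 168/870 = 0.1931
risk, unexposed residents = 54/750 = 0.0720
RR = 0.1931 / 0.0720 = 2.68
AR% = (0.1931 − 0.0720) / 0.1931 = 0.6271 → 62.71%

RR = 2.68; AR% = 62.71%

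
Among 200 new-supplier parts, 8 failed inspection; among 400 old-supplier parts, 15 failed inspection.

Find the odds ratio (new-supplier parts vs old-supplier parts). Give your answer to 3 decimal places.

OR = (8 × 385) / (192 × 15) = 3080/2880 ≈ 1.069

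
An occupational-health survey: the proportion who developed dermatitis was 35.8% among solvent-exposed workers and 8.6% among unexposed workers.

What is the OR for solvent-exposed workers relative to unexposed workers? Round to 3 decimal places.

odds, solvent-exposed workers = 0.3580/0.6420 = 0.5576
odds, unexposed workers = 0.0860/0.9140 = 0.0941
OR = 0.5576 / 0.0941 = 5.926

5.926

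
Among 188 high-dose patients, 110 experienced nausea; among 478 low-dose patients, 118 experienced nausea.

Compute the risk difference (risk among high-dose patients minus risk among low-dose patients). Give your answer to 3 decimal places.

0.338

risk, high-dose patients = 110/188 = 0.5851
risk, low-dose patients = 118/478 = 0.2469
risk difference = 0.5851 − 0.2469 = 0.338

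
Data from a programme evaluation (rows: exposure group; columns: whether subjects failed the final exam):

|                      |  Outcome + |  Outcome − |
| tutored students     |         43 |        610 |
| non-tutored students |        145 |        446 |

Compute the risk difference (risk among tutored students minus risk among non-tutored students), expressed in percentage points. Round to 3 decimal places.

RD = -17.950

risk, tutored students = 43/653 = 0.0658
risk, non-tutored students = 145/591 = 0.2453
risk difference = 0.0658 − 0.2453 = -0.1795 → -17.950 percentage points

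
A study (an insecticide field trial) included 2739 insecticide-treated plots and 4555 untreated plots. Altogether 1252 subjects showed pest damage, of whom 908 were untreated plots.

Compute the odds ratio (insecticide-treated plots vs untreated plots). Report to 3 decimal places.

insecticide-treated plots with the outcome: 1252 − 908 = 344
insecticide-treated plots without the outcome: 2739 − 344 = 2395
untreated plots without the outcome: 4555 − 908 = 3647
odds, insecticide-treated plots = 344/2395 = 0.1436
odds, untreated plots = 908/3647 = 0.2490
OR = 0.1436 / 0.2490 = 0.577

0.577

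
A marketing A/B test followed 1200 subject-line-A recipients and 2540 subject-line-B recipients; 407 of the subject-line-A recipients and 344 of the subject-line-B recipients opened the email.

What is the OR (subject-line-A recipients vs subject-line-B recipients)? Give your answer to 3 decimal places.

OR = (407 × 2196) / (793 × 344) = 893772/272792 ≈ 3.276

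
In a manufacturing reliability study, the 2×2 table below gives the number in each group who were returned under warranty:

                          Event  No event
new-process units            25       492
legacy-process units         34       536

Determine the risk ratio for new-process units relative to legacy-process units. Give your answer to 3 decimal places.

risk, new-process units = 25/517 = 0.04836
risk, legacy-process units = 34/570 = 0.05965
RR = 0.04836 / 0.05965 = 0.811

RR = 0.811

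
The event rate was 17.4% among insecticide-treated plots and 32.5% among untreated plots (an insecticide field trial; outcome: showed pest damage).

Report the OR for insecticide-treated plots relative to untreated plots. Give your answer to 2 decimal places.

odds, insecticide-treated plots = 0.1740/0.8260 = 0.2107
odds, untreated plots = 0.3250/0.6750 = 0.4815
OR = 0.2107 / 0.4815 = 0.44

OR ≈ 0.44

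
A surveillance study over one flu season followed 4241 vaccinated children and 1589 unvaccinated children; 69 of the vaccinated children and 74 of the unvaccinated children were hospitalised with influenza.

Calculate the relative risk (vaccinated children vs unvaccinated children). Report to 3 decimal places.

risk, vaccinated children = 69/4241 = 0.01627
risk, unvaccinated children = 74/1589 = 0.04657
RR = 0.01627 / 0.04657 = 0.349

0.349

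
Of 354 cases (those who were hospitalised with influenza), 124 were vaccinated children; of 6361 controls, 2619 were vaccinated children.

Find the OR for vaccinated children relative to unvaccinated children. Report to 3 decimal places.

OR = (124 × 3742) / (2619 × 230) = 464008/602370 ≈ 0.770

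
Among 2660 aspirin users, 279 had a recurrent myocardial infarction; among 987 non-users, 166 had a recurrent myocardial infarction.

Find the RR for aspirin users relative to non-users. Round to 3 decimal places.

risk, aspirin users = 279/2660 = 0.1049
risk, non-users = 166/987 = 0.1682
RR = 0.1049 / 0.1682 = 0.624

RR = 0.624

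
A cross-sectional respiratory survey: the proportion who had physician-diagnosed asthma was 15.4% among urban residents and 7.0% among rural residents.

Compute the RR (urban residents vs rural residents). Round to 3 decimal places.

RR = 0.1540 / 0.0700 = 2.200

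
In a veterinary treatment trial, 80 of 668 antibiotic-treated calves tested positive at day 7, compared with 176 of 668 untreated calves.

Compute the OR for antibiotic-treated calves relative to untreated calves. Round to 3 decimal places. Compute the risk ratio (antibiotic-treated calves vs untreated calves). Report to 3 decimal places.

OR = 0.380; RR = 0.455

odds, antibiotic-treated calves = 80/588 = 0.1361
odds, untreated calves = 176/492 = 0.3577
OR = 0.1361 / 0.3577 = 0.380
risk, antibiotic-treated calves = 80/668 = 0.1198
risk, untreated calves = 176/668 = 0.2635
RR = 0.1198 / 0.2635 = 0.455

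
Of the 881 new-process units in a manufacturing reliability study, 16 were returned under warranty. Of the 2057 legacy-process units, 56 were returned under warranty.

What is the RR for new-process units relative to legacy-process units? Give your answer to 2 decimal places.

risk, new-process units = 16/881 = 0.01816
risk, legacy-process units = 56/2057 = 0.02722
RR = 0.01816 / 0.02722 = 0.67

RR = 0.67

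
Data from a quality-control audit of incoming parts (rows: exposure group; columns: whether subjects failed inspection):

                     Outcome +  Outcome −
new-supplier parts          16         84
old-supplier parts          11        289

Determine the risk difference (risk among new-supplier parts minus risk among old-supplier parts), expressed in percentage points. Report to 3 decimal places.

risk, new-supplier parts = 16/100 = 0.16000
risk, old-supplier parts = 11/300 = 0.03667
risk difference = 0.16000 − 0.03667 = 0.12333 → 12.333 percentage points

RD: 12.333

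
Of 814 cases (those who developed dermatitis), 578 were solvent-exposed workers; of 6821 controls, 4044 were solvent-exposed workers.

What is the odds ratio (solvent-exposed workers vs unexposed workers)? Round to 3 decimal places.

OR = (578 × 2777) / (4044 × 236) = 1605106/954384 ≈ 1.682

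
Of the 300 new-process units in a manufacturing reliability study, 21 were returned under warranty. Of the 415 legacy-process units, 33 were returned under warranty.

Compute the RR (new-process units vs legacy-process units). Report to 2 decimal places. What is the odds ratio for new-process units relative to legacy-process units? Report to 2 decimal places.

RR = 0.88; OR = 0.87

risk, new-process units = 21/300 = 0.0700
risk, legacy-process units = 33/415 = 0.0795
RR = 0.0700 / 0.0795 = 0.88
OR = (21 × 382) / (279 × 33) = 8022/9207 ≈ 0.87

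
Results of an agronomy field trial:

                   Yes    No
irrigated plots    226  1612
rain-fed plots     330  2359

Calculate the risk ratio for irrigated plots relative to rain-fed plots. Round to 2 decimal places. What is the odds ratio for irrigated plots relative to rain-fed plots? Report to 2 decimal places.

risk, irrigated plots = 226/1838 = 0.1230
risk, rain-fed plots = 330/2689 = 0.1227
RR = 0.1230 / 0.1227 = 1.00
OR = (226 × 2359) / (1612 × 330) = 533134/531960 ≈ 1.00

RR = 1.00; OR = 1.00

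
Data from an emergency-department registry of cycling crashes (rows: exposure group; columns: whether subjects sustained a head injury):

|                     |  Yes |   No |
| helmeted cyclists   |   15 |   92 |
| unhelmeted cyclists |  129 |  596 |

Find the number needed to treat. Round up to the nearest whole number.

risk, helmeted cyclists = 15/107 = 0.140187
risk, unhelmeted cyclists = 129/725 = 0.177931
absolute risk difference = 0.037744
1 / 0.037744 = 26.494 → round up → 27

27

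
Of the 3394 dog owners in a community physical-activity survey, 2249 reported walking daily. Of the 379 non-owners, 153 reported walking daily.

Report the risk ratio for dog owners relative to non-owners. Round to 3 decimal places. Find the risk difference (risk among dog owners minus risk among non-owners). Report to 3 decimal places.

RR = 1.641; RD = 0.259

risk, dog owners = 2249/3394 = 0.6626
risk, non-owners = 153/379 = 0.4037
RR = 0.6626 / 0.4037 = 1.641
risk difference = 0.6626 − 0.4037 = 0.259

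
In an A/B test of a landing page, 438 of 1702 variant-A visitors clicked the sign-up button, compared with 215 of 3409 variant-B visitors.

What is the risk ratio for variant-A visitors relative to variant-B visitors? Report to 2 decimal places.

4.08

risk, variant-A visitors = 438/1702 = 0.2573
risk, variant-B visitors = 215/3409 = 0.0631
RR = 0.2573 / 0.0631 = 4.08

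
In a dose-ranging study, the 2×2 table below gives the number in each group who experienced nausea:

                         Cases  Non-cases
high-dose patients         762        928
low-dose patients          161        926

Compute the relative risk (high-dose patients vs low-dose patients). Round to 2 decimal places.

risk, high-dose patients = 762/1690 = 0.4509
risk, low-dose patients = 161/1087 = 0.1481
RR = 0.4509 / 0.1481 = 3.04

3.04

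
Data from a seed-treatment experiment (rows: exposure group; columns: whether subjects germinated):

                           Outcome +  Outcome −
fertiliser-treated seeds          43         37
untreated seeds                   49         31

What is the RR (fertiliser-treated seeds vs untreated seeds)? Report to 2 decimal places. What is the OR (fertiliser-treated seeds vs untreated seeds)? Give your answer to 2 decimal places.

RR = 0.88; OR = 0.74

risk, fertiliser-treated seeds = 43/80 = 0.5375
risk, untreated seeds = 49/80 = 0.6125
RR = 0.5375 / 0.6125 = 0.88
odds, fertiliser-treated seeds = 43/37 = 1.1622
odds, untreated seeds = 49/31 = 1.5806
OR = 1.1622 / 1.5806 = 0.74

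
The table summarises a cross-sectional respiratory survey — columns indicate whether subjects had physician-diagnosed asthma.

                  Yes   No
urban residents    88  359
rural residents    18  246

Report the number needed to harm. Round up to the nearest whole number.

8

risk, urban residents = 88/447 = 0.196868
risk, rural residents = 18/264 = 0.068182
absolute risk difference = 0.128686
1 / 0.128686 = 7.771 → round up → 8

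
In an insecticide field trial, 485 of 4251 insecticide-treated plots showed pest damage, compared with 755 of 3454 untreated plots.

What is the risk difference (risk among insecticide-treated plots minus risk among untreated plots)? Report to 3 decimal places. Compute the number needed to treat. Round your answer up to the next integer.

RD = -0.104; NNT = 10

risk, insecticide-treated plots = 485/4251 = 0.1141
risk, untreated plots = 755/3454 = 0.2186
risk difference = 0.1141 − 0.2186 = -0.104
absolute risk difference = 0.104496
1 / 0.104496 = 9.570 → round up → 10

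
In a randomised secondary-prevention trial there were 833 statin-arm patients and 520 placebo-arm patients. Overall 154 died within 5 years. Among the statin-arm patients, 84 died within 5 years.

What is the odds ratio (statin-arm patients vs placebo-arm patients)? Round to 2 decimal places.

OR: 0.72

statin-arm patients without the outcome: 833 − 84 = 749
placebo-arm patients with the outcome: 154 − 84 = 70
placebo-arm patients without the outcome: 520 − 70 = 450
odds, statin-arm patients = 84/749 = 0.1121
odds, placebo-arm patients = 70/450 = 0.1556
OR = 0.1121 / 0.1556 = 0.72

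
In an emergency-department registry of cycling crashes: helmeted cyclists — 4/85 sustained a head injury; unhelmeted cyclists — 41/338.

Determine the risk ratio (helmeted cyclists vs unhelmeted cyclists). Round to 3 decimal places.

0.388

risk, helmeted cyclists = 4/85 = 0.04706
risk, unhelmeted cyclists = 41/338 = 0.12130
RR = 0.04706 / 0.12130 = 0.388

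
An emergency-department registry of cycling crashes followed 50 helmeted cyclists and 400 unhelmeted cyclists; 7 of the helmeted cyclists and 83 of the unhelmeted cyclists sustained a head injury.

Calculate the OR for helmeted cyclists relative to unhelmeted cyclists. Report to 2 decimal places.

OR = (7 × 317) / (43 × 83) = 2219/3569 ≈ 0.62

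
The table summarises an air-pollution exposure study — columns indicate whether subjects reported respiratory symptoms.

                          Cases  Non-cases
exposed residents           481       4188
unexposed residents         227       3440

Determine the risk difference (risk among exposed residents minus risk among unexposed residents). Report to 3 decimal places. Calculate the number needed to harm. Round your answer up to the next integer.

RD = 0.041; NNH = 25

risk, exposed residents = 481/4669 = 0.1030
risk, unexposed residents = 227/3667 = 0.0619
risk difference = 0.1030 − 0.0619 = 0.041
absolute risk difference = 0.041116
1 / 0.041116 = 24.321 → round up → 25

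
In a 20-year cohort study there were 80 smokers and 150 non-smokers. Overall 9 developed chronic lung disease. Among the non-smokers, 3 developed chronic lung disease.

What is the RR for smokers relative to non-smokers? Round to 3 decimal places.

RR ≈ 3.750

smokers with the outcome: 9 − 3 = 6
smokers without the outcome: 80 − 6 = 74
non-smokers without the outcome: 150 − 3 = 147
risk, smokers = 6/80 = 0.07500
risk, non-smokers = 3/150 = 0.02000
RR = 0.07500 / 0.02000 = 3.750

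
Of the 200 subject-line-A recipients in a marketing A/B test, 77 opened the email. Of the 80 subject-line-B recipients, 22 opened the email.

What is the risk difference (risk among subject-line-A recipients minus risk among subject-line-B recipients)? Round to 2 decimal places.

RD ≈ 0.11

risk, subject-line-A recipients = 77/200 = 0.3850
risk, subject-line-B recipients = 22/80 = 0.2750
risk difference = 0.3850 − 0.2750 = 0.11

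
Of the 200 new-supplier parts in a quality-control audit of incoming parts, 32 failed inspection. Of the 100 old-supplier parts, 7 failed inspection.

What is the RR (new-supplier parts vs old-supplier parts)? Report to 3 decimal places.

2.286

risk, new-supplier parts = 32/200 = 0.1600
risk, old-supplier parts = 7/100 = 0.0700
RR = 0.1600 / 0.0700 = 2.286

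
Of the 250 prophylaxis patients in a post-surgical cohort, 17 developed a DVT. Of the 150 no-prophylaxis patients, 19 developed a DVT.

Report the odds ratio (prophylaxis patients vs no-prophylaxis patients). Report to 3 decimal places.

odds, prophylaxis patients = 17/233 = 0.0730
odds, no-prophylaxis patients = 19/131 = 0.1450
OR = 0.0730 / 0.1450 = 0.503

OR = 0.503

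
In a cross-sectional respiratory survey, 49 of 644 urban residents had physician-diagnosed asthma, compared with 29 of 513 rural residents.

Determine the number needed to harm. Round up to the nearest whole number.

risk, urban residents = 49/644 = 0.076087
risk, rural residents = 29/513 = 0.056530
absolute risk difference = 0.019557
1 / 0.019557 = 51.133 → round up → 52

NNH: 52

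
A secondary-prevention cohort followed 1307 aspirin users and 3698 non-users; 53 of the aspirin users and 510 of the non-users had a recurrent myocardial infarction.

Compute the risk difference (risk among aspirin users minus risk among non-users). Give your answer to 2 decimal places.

-0.10

risk, aspirin users = 53/1307 = 0.04055
risk, non-users = 510/3698 = 0.13791
risk difference = 0.04055 − 0.13791 = -0.10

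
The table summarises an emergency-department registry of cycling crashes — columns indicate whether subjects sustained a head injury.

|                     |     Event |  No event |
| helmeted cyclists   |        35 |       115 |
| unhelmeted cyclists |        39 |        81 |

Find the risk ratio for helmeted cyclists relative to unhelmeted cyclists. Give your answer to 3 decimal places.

risk, helmeted cyclists = 35/150 = 0.2333
risk, unhelmeted cyclists = 39/120 = 0.3250
RR = 0.2333 / 0.3250 = 0.718

0.718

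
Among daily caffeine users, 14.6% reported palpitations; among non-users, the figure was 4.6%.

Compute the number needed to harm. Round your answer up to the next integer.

10

absolute risk difference = 0.100000
1 / 0.100000 = 10.000 → round up → 10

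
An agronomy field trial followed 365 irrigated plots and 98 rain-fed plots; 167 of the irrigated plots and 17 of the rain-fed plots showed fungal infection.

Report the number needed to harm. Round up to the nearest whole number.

4

risk, irrigated plots = 167/365 = 0.457534
risk, rain-fed plots = 17/98 = 0.173469
absolute risk difference = 0.284065
1 / 0.284065 = 3.520 → round up → 4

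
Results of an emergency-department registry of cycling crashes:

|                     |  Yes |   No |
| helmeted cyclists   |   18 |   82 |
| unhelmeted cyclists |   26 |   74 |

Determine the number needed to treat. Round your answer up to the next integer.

NNT ≈ 13

risk, helmeted cyclists = 18/100 = 0.180000
risk, unhelmeted cyclists = 26/100 = 0.260000
absolute risk difference = 0.080000
1 / 0.080000 = 12.500 → round up → 13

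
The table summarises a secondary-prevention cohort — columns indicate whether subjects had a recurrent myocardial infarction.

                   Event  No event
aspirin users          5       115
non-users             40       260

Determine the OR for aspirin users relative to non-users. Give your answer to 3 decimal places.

OR = 0.283

odds, aspirin users = 5/115 = 0.04348
odds, non-users = 40/260 = 0.15385
OR = 0.04348 / 0.15385 = 0.283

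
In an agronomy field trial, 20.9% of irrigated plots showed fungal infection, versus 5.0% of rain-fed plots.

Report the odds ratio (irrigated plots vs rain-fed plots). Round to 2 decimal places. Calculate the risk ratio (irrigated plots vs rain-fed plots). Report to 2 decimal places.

odds, irrigated plots = 0.2090/0.7910 = 0.2642
odds, rain-fed plots = 0.0500/0.9500 = 0.0526
OR = 0.2642 / 0.0526 = 5.02
RR = 0.2090 / 0.0500 = 4.18

OR = 5.02; RR = 4.18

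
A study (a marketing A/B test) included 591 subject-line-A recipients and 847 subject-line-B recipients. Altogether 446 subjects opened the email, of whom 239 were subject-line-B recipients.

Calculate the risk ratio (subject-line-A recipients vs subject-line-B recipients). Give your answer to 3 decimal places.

subject-line-A recipients with the outcome: 446 − 239 = 207
subject-line-A recipients without the outcome: 591 − 207 = 384
subject-line-B recipients without the outcome: 847 − 239 = 608
risk, subject-line-A recipients = 207/591 = 0.3503
risk, subject-line-B recipients = 239/847 = 0.2822
RR = 0.3503 / 0.2822 = 1.241

RR = 1.241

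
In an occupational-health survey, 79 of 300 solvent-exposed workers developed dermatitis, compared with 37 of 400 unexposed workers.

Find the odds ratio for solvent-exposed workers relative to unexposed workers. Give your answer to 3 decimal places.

OR = (79 × 363) / (221 × 37) = 28677/8177 ≈ 3.507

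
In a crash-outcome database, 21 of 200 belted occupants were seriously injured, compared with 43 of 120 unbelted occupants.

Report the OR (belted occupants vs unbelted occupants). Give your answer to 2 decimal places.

odds, belted occupants = 21/179 = 0.1173
odds, unbelted occupants = 43/77 = 0.5584
OR = 0.1173 / 0.5584 = 0.21

0.21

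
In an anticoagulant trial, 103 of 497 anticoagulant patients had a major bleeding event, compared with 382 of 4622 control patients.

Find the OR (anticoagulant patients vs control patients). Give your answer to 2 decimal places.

OR = (103 × 4240) / (394 × 382) = 436720/150508 ≈ 2.90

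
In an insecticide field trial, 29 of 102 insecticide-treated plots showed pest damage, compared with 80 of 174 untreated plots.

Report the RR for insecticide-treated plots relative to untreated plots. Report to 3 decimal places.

risk, insecticide-treated plots = 29/102 = 0.2843
risk, untreated plots = 80/174 = 0.4598
RR = 0.2843 / 0.4598 = 0.618

RR ≈ 0.618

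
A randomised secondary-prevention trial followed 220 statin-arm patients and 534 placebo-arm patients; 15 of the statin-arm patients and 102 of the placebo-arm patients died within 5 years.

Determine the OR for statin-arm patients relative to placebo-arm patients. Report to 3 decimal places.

OR = (15 × 432) / (205 × 102) = 6480/20910 ≈ 0.310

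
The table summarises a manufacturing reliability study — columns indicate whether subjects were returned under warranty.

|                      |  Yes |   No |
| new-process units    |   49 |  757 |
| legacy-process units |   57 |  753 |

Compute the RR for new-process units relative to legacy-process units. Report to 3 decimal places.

risk, new-process units = 49/806 = 0.0608
risk, legacy-process units = 57/810 = 0.0704
RR = 0.0608 / 0.0704 = 0.864

0.864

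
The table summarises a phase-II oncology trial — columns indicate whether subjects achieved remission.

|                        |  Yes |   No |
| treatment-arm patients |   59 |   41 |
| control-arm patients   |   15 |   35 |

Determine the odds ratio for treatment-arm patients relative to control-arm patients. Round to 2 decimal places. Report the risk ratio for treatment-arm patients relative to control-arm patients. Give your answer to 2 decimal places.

odds, treatment-arm patients = 59/41 = 1.4390
odds, control-arm patients = 15/35 = 0.4286
OR = 1.4390 / 0.4286 = 3.36
risk, treatment-arm patients = 59/100 = 0.5900
risk, control-arm patients = 15/50 = 0.3000
RR = 0.5900 / 0.3000 = 1.97

OR = 3.36; RR = 1.97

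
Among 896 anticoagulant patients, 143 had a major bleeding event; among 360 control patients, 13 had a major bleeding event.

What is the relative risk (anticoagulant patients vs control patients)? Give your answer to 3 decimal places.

RR: 4.420

risk, anticoagulant patients = 143/896 = 0.15960
risk, control patients = 13/360 = 0.03611
RR = 0.15960 / 0.03611 = 4.420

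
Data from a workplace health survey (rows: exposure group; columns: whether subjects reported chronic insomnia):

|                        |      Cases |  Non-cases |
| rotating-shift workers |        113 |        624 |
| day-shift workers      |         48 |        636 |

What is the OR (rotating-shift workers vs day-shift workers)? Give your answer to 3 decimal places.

OR = 2.399

odds, rotating-shift workers = 113/624 = 0.1811
odds, day-shift workers = 48/636 = 0.0755
OR = 0.1811 / 0.0755 = 2.399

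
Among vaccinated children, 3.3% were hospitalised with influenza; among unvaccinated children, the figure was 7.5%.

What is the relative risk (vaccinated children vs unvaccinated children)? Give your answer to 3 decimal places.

RR = 0.03300 / 0.07500 = 0.440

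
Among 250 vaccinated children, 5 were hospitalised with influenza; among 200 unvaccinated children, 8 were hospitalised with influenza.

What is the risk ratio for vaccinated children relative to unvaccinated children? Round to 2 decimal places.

risk, vaccinated children = 5/250 = 0.02000
risk, unvaccinated children = 8/200 = 0.04000
RR = 0.02000 / 0.04000 = 0.50

0.50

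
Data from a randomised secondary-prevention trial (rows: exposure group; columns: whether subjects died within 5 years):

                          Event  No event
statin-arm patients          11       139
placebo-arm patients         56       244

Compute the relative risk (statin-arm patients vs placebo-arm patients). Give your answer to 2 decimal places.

risk, statin-arm patients = 11/150 = 0.0733
risk, placebo-arm patients = 56/300 = 0.1867
RR = 0.0733 / 0.1867 = 0.39

0.39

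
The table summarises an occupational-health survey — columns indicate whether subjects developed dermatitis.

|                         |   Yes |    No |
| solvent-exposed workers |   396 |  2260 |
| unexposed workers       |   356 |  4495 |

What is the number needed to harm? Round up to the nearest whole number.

risk, solvent-exposed workers = 396/2656 = 0.149096
risk, unexposed workers = 356/4851 = 0.073387
absolute risk difference = 0.075709
1 / 0.075709 = 13.208 → round up → 14

14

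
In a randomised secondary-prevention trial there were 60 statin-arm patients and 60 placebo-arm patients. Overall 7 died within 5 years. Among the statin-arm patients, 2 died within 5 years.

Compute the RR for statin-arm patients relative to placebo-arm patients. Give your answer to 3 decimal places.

RR: 0.400

statin-arm patients without the outcome: 60 − 2 = 58
placebo-arm patients with the outcome: 7 − 2 = 5
placebo-arm patients without the outcome: 60 − 5 = 55
risk, statin-arm patients = 2/60 = 0.03333
risk, placebo-arm patients = 5/60 = 0.08333
RR = 0.03333 / 0.08333 = 0.400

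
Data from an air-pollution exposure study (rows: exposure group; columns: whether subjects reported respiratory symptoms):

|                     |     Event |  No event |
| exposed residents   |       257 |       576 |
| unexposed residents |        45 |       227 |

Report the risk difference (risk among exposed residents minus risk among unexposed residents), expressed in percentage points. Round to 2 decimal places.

risk, exposed residents = 257/833 = 0.3085
risk, unexposed residents = 45/272 = 0.1654
risk difference = 0.3085 − 0.1654 = 0.1431 → 14.31 percentage points

RD ≈ 14.31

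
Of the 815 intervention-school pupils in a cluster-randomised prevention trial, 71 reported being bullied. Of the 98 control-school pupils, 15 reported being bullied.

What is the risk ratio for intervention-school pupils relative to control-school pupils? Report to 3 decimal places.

risk, intervention-school pupils = 71/815 = 0.0871
risk, control-school pupils = 15/98 = 0.1531
RR = 0.0871 / 0.1531 = 0.569

RR ≈ 0.569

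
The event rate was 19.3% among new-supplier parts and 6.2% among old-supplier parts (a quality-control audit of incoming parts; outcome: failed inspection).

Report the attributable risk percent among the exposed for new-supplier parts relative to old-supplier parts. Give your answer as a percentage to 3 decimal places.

AR% = (0.1930 − 0.0620) / 0.1930 = 0.6788 → 67.876%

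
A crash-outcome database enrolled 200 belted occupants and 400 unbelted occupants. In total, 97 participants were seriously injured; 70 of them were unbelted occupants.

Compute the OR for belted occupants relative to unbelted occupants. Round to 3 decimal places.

0.736

belted occupants with the outcome: 97 − 70 = 27
belted occupants without the outcome: 200 − 27 = 173
unbelted occupants without the outcome: 400 − 70 = 330
odds, belted occupants = 27/173 = 0.1561
odds, unbelted occupants = 70/330 = 0.2121
OR = 0.1561 / 0.2121 = 0.736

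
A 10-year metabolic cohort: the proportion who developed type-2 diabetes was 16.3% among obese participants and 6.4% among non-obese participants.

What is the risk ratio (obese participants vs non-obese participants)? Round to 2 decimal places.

RR = 0.1630 / 0.0640 = 2.55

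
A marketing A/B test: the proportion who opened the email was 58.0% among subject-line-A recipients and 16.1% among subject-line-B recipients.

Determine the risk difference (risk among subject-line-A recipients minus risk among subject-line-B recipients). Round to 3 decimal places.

risk difference = 0.5800 − 0.1610 = 0.419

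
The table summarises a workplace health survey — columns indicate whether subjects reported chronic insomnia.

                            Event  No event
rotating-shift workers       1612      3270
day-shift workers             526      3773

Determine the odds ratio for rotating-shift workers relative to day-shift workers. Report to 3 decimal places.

OR = (1612 × 3773) / (3270 × 526) = 6082076/1720020 ≈ 3.536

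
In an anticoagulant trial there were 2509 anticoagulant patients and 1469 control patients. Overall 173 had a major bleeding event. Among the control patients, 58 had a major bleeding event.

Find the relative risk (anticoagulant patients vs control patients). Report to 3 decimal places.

anticoagulant patients with the outcome: 173 − 58 = 115
anticoagulant patients without the outcome: 2509 − 115 = 2394
control patients without the outcome: 1469 − 58 = 1411
risk, anticoagulant patients = 115/2509 = 0.04583
risk, control patients = 58/1469 = 0.03948
RR = 0.04583 / 0.03948 = 1.161

RR = 1.161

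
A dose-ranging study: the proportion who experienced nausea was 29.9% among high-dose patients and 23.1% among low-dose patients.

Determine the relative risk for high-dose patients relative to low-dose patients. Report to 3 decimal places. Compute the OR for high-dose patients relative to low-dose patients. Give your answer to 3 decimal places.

RR = 1.294; OR = 1.420

RR = 0.2990 / 0.2310 = 1.294
odds, high-dose patients = 0.2990/0.7010 = 0.4265
odds, low-dose patients = 0.2310/0.7690 = 0.3004
OR = 0.4265 / 0.3004 = 1.420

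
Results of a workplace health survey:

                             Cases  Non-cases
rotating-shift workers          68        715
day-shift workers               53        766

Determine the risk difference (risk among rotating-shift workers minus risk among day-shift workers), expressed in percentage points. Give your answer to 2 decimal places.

RD = 2.21

risk, rotating-shift workers = 68/783 = 0.0868
risk, day-shift workers = 53/819 = 0.0647
risk difference = 0.0868 − 0.0647 = 0.0221 → 2.21 percentage points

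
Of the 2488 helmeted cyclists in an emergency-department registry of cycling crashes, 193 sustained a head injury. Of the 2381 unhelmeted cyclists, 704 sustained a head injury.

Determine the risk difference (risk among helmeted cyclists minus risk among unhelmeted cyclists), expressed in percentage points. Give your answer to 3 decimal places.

RD ≈ -21.810

risk, helmeted cyclists = 193/2488 = 0.0776
risk, unhelmeted cyclists = 704/2381 = 0.2957
risk difference = 0.0776 − 0.2957 = -0.2181 → -21.810 percentage points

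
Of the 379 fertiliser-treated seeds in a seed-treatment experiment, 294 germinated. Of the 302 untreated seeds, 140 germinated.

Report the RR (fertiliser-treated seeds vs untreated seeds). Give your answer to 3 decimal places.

risk, fertiliser-treated seeds = 294/379 = 0.7757
risk, untreated seeds = 140/302 = 0.4636
RR = 0.7757 / 0.4636 = 1.673

RR = 1.673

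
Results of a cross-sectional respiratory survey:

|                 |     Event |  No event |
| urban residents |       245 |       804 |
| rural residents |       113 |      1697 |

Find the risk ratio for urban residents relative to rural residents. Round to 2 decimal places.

RR ≈ 3.74

risk, urban residents = 245/1049 = 0.2336
risk, rural residents = 113/1810 = 0.0624
RR = 0.2336 / 0.0624 = 3.74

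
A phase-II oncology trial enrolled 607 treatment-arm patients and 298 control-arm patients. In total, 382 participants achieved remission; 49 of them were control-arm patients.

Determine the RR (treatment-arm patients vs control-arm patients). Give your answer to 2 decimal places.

treatment-arm patients with the outcome: 382 − 49 = 333
treatment-arm patients without the outcome: 607 − 333 = 274
control-arm patients without the outcome: 298 − 49 = 249
risk, treatment-arm patients = 333/607 = 0.5486
risk, control-arm patients = 49/298 = 0.1644
RR = 0.5486 / 0.1644 = 3.34

RR = 3.34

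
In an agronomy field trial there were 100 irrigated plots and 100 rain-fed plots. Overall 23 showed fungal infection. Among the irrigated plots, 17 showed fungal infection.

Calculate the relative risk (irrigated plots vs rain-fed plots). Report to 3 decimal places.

2.833

irrigated plots without the outcome: 100 − 17 = 83
rain-fed plots with the outcome: 23 − 17 = 6
rain-fed plots without the outcome: 100 − 6 = 94
risk, irrigated plots = 17/100 = 0.1700
risk, rain-fed plots = 6/100 = 0.0600
RR = 0.1700 / 0.0600 = 2.833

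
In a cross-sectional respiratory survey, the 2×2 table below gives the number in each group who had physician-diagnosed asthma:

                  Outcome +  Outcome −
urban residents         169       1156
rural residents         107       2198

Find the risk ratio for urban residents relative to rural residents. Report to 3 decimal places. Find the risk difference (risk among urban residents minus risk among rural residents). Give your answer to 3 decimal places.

RR = 2.748; RD = 0.081

risk, urban residents = 169/1325 = 0.12755
risk, rural residents = 107/2305 = 0.04642
RR = 0.12755 / 0.04642 = 2.748
risk difference = 0.12755 − 0.04642 = 0.081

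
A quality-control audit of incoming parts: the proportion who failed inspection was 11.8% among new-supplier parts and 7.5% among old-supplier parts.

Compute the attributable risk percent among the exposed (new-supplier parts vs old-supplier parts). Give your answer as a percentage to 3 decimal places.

AR% = (0.1180 − 0.0750) / 0.1180 = 0.3644 → 36.441%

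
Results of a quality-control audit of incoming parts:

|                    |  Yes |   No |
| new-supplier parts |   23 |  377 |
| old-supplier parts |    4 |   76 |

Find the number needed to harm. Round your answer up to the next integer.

risk, new-supplier parts = 23/400 = 0.057500
risk, old-supplier parts = 4/80 = 0.050000
absolute risk difference = 0.007500
1 / 0.007500 = 133.333 → round up → 134

134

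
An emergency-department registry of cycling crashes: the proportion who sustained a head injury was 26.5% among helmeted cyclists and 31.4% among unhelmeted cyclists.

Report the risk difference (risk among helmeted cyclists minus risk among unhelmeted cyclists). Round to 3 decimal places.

risk difference = 0.2650 − 0.3140 = -0.049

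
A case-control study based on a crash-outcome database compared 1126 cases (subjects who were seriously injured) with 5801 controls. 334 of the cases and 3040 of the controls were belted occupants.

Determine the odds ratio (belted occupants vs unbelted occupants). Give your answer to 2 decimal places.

OR = (334 × 2761) / (3040 × 792) = 922174/2407680 ≈ 0.38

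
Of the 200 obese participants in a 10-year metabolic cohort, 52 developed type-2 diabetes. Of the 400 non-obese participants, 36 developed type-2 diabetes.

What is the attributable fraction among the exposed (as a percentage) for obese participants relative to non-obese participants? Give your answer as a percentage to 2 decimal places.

65.38%

risk, obese participants = 52/200 = 0.2600
risk, non-obese participants = 36/400 = 0.0900
AR% = (0.2600 − 0.0900) / 0.2600 = 0.6538 → 65.38%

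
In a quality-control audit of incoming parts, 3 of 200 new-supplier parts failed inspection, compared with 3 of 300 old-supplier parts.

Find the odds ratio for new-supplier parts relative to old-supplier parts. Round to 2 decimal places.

odds, new-supplier parts = 3/197 = 0.01523
odds, old-supplier parts = 3/297 = 0.01010
OR = 0.01523 / 0.01010 = 1.51

1.51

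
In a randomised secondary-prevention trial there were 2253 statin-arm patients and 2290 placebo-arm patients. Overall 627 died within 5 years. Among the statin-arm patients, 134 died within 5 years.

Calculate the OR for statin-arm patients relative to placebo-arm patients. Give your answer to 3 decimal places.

0.231

statin-arm patients without the outcome: 2253 − 134 = 2119
placebo-arm patients with the outcome: 627 − 134 = 493
placebo-arm patients without the outcome: 2290 − 493 = 1797
OR = (134 × 1797) / (2119 × 493) = 240798/1044667 ≈ 0.231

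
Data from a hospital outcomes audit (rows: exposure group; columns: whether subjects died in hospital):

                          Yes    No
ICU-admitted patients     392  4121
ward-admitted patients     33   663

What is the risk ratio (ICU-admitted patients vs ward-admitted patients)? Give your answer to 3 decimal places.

RR = 1.832

risk, ICU-admitted patients = 392/4513 = 0.08686
risk, ward-admitted patients = 33/696 = 0.04741
RR = 0.08686 / 0.04741 = 1.832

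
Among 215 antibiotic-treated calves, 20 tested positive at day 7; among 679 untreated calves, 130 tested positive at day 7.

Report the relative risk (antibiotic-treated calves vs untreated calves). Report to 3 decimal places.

0.486

risk, antibiotic-treated calves = 20/215 = 0.0930
risk, untreated calves = 130/679 = 0.1915
RR = 0.0930 / 0.1915 = 0.486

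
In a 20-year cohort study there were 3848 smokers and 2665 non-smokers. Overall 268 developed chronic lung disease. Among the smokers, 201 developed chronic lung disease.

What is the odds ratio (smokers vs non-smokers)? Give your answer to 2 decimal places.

2.14

smokers without the outcome: 3848 − 201 = 3647
non-smokers with the outcome: 268 − 201 = 67
non-smokers without the outcome: 2665 − 67 = 2598
odds, smokers = 201/3647 = 0.05511
odds, non-smokers = 67/2598 = 0.02579
OR = 0.05511 / 0.02579 = 2.14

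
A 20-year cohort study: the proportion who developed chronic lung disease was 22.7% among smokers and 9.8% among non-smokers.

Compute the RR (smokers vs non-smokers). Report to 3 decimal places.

RR = 0.2270 / 0.0980 = 2.316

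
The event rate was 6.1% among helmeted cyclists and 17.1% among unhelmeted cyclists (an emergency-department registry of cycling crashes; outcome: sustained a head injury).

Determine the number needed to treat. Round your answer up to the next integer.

NNT: 10

absolute risk difference = 0.110000
1 / 0.110000 = 9.091 → round up → 10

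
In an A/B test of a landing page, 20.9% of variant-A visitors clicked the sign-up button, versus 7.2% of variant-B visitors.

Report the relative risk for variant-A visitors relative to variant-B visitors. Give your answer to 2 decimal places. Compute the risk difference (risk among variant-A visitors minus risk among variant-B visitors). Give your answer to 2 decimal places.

RR = 0.2090 / 0.0720 = 2.90
risk difference = 0.2090 − 0.0720 = 0.14

RR = 2.90; RD = 0.14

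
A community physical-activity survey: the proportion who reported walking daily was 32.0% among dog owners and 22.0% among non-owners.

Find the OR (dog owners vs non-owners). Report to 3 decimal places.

odds, dog owners = 0.3200/0.6800 = 0.4706
odds, non-owners = 0.2200/0.7800 = 0.2821
OR = 0.4706 / 0.2821 = 1.668

1.668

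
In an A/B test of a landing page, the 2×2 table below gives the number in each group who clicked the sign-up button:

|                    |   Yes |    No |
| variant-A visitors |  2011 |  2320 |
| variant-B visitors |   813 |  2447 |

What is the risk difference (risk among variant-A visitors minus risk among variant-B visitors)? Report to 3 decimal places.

RD ≈ 0.215

risk, variant-A visitors = 2011/4331 = 0.4643
risk, variant-B visitors = 813/3260 = 0.2494
risk difference = 0.4643 − 0.2494 = 0.215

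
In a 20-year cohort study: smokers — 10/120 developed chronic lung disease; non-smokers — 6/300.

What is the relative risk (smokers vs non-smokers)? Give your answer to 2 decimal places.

RR = 4.17

risk, smokers = 10/120 = 0.08333
risk, non-smokers = 6/300 = 0.02000
RR = 0.08333 / 0.02000 = 4.17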